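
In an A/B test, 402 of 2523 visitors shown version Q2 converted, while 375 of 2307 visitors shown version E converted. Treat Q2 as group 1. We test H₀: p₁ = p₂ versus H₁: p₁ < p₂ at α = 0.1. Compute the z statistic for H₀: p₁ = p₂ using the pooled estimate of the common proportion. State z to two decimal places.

z = -0.30

p̂₁ = 402/2523 ≈ 0.1593, p̂₂ = 375/2307 ≈ 0.1625.
Pooled p̂ = (402+375)/(2523+2307) = 777/4830 = 0.1609.
SE = √(p̂(1−p̂)(1/n₁+1/n₂)) = √(0.1609·0.8391·0.000829817) = √(0.000112017) = 0.0106.
z = (0.1593 − 0.1625)/0.0106 = -0.0032/0.0106 = -0.30.
p-value = P(Z < -0.304) ≈ 0.3807, so at α = 0.1 we fail to reject H₀.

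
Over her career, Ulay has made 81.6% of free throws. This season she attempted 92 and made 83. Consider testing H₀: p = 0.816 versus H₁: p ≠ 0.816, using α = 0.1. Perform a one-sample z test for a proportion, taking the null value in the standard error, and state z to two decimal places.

z = 2.13

p̂ = 83/92 ≈ 0.9022.
SE = √(p₀(1−p₀)/n) = √(0.15014/92) = 0.0404.
z = (0.9022 − 0.816)/0.0404 = 0.0862/0.0404 = 2.13.
p-value = 2·P(Z > 2.133) ≈ 0.0329, so at α = 0.1 we reject H₀.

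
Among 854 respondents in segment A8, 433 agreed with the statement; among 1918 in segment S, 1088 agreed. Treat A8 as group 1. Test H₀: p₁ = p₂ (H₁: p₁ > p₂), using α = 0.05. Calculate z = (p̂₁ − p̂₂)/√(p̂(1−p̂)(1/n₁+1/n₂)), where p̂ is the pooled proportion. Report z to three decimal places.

z = -2.942

p̂₁ = 433/854 = 0.50703, p̂₂ = 1088/1918 = 0.56726.
Pooled p̂ = (433+1088)/(854+1918) = 1521/2772 = 0.54870.
SE = √(p̂(1−p̂)(1/n₁+1/n₂)) = √(0.54870·0.45130·0.00169234) = √(0.00041907) = 0.02047.
z = (0.50703 − 0.56726)/0.02047 = -0.06023/0.02047 = -2.942.
p-value = P(Z > -2.942) ≈ 0.9984, so at α = 0.05 we fail to reject H₀.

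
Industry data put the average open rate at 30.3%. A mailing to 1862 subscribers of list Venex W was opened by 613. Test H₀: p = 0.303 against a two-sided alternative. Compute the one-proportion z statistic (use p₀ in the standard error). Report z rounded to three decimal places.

z = 2.462

p̂ = 613/1862 = 0.32922.
Under H₀, SE = √(0.303·0.697/1862) = √(0.000113422) = 0.01065.
z = (0.32922 − 0.303)/0.01065 = 0.02622/0.01065 = 2.462.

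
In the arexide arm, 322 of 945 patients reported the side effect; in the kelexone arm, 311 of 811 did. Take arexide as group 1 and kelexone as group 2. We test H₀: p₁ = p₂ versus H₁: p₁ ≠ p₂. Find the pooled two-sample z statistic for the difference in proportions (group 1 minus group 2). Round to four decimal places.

z = -1.8595

p̂₁ = 322/945 = 0.340741, p̂₂ = 311/811 = 0.383477.
Pooled p̂ = (322+311)/(945+811) = 633/1756 = 0.360478.
SE = √(0.230534 × 0.00229125) = 0.022983.
z = (0.340741 − 0.383477)/0.022983 = -0.042736/0.022983 = -1.8595.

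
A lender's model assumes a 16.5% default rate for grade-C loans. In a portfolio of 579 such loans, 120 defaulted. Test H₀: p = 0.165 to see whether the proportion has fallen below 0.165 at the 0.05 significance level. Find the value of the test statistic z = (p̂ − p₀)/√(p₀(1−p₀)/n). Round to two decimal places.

z = 2.74

p̂ = 120/579 ≈ 0.20725.
SE = √(p₀(1−p₀)/n) = √(0.13778/579) = 0.01543.
z = (0.20725 − 0.165)/0.01543 = 0.04225/0.01543 = 2.74.
p-value = P(Z < 2.739) ≈ 0.9969, so at α = 0.05 we fail to reject H₀.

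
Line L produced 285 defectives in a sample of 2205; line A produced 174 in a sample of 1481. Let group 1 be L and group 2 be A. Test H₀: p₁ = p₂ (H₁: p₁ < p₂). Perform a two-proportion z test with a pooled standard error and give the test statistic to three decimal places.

p̂₁ = 285/2205 ≈ 0.12925, p̂₂ = 174/1481 ≈ 0.11749.
Pooled p̂ = (285+174)/(2205+1481) = 459/3686 = 0.12453.
SE = √(p̂(1−p̂)(1/n₁+1/n₂)) = √(0.12453·0.87547·0.00112873) = √(0.000123053) = 0.01109.
z = (0.12925 − 0.11749)/0.01109 = 0.01176/0.01109 = 1.060.

z = 1.060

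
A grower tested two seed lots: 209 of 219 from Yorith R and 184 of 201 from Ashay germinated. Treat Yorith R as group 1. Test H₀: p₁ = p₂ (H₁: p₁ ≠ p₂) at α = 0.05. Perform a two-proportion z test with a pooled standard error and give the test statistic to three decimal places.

z = 1.624

p̂₁ = 209/219 ≈ 0.95434, p̂₂ = 184/201 ≈ 0.91542.
Pooled p̂ = (209+184)/(219+201) = 393/420 = 0.93571.
SE = √(0.0601531 × 0.00954133) = 0.02396.
z = (0.95434 − 0.91542)/0.02396 = 0.03892/0.02396 = 1.624.
Two-sided p-value ≈ 2·Φ(−1.624) = 0.1043. With α = 0.05, fail to reject H₀.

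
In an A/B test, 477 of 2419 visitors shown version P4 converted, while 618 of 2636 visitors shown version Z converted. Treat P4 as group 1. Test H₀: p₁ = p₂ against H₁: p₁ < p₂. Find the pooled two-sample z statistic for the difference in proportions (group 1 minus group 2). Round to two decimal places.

p̂₁ = 477/2419 = 0.1972, p̂₂ = 618/2636 = 0.2344.
Pooled p̂ = (477+618)/(2419+2636) = 1095/5055 = 0.2166.
SE = √(p̂(1−p̂)(1/n₁+1/n₂)) = √(0.2166·0.7834·0.000792757) = √(0.000134526) = 0.0116.
z = (0.1972 − 0.2344)/0.0116 = -0.0372/0.0116 = -3.21.

z = -3.21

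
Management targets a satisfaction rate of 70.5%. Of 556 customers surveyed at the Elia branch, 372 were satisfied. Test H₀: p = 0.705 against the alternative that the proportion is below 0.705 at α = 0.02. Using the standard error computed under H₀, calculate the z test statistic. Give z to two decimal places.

p̂ = 372/556 = 0.6691.
Standard error under H₀: √(0.705×0.295/556) = 0.0193.
z = (0.6691 − 0.705)/0.0193 = -0.0359/0.0193 = -1.86.
p-value = P(Z < -1.858) ≈ 0.0316. With α = 0.02, fail to reject H₀.

z = -1.86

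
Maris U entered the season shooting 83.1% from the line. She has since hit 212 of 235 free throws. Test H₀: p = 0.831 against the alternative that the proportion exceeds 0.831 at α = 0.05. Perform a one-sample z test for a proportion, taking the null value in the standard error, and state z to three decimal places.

z = 2.910

p̂ = 212/235 = 0.902128.
Under H₀, SE = √(0.831·0.169/235) = √(0.000597613) = 0.024446.
z = (0.902128 − 0.831)/0.024446 = 0.071128/0.024446 = 2.910.
p-value = P(Z > 2.910) ≈ 0.0018, so at α = 0.05 we reject H₀.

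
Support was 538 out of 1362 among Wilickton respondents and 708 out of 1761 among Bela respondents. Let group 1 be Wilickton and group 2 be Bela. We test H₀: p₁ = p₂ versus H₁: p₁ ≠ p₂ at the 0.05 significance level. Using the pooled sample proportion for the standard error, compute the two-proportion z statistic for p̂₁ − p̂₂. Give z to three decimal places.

p̂₁ = 538/1362 ≈ 0.39501, p̂₂ = 708/1761 ≈ 0.40204.
Pooled p̂ = (538+708)/(1362+1761) = 1246/3123 = 0.39898.
SE = √(p̂(1−p̂)(1/n₁+1/n₂)) = √(0.39898·0.60102·0.00130207) = √(0.000312229) = 0.01767.
z = (0.39501 − 0.40204)/0.01767 = -0.00703/0.01767 = -0.398.
p-value = 2·P(Z > 0.398) ≈ 0.6905; since p > α = 0.05, fail to reject H₀.

z = -0.398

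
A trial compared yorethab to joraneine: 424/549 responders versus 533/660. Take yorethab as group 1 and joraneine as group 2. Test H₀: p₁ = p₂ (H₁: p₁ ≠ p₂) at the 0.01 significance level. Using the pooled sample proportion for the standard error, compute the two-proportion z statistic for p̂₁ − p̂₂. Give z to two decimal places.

p̂₁ = 424/549 = 0.7723, p̂₂ = 533/660 = 0.8076.
Pooled p̂ = (424+533)/(549+660) = 957/1209 = 0.7916.
SE = √(0.164991 × 0.00333665) = 0.0235.
z = (0.7723 − 0.8076)/0.0235 = -0.0353/0.0235 = -1.50.
p-value = 2·P(Z > 1.503) ≈ 0.1329, so at α = 0.01 we fail to reject H₀.

z = -1.50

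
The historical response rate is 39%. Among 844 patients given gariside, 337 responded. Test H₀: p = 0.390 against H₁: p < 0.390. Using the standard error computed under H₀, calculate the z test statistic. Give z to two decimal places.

z = 0.55

p̂ = 337/844 ≈ 0.3993.
SE = √(p₀(1−p₀)/n) = √(0.2379/844) = 0.0168.
z = (0.3993 − 0.39)/0.0168 = 0.0093/0.0168 = 0.55.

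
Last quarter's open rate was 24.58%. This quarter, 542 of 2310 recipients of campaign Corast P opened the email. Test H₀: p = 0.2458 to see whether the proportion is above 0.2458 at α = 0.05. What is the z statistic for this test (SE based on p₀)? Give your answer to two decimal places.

z = -1.25

p̂ = 542/2310 = 0.23463.
Standard error under H₀: √(0.2458×0.7542/2310) = 0.00896.
z = (0.23463 − 0.2458)/0.00896 = -0.01117/0.00896 = -1.25.
p-value = P(Z > -1.247) ≈ 0.8937; since p > α = 0.05, fail to reject H₀.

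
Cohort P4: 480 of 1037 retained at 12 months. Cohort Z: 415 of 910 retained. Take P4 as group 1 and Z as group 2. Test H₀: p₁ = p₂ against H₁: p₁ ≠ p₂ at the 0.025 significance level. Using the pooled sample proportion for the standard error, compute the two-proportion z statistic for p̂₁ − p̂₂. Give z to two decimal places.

z = 0.30

p̂₁ = 480/1037 ≈ 0.46287, p̂₂ = 415/910 ≈ 0.45604.
Pooled p̂ = (480+415)/(1037+910) = 895/1947 = 0.45968.
SE = √(0.248374 × 0.00206322) = 0.02264.
z = (0.46287 − 0.45604)/0.02264 = 0.00683/0.02264 = 0.30.
p-value = 2·P(Z > 0.302) ≈ 0.7629. With α = 0.025, fail to reject H₀.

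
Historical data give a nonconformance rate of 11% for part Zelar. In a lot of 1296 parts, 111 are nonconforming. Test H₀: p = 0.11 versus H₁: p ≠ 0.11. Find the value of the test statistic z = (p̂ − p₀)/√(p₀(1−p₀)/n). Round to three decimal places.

p̂ = 111/1296 = 0.08565.
SE = √(p₀(1−p₀)/n) = √(0.0979/1296) = 0.00869.
z = (0.08565 − 0.11)/0.00869 = -0.02435/0.00869 = -2.802.
Two-sided p-value ≈ 2·Φ(−2.802) = 0.0051.

z = -2.802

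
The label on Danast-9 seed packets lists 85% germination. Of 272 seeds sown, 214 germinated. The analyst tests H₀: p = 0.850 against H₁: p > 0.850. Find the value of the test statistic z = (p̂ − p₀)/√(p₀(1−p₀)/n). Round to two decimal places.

p̂ = 214/272 ≈ 0.78676.
Standard error under H₀: √(0.85×0.15/272) = 0.02165.
z = (0.78676 − 0.85)/0.02165 = -0.06324/0.02165 = -2.92.
p-value = P(Z > -2.921) ≈ 0.9983.

z = -2.92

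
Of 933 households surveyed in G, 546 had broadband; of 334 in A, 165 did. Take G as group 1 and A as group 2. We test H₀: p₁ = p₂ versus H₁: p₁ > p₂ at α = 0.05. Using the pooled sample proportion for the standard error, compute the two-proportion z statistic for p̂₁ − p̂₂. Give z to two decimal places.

z = 2.88

p̂₁ = 546/933 = 0.58521, p̂₂ = 165/334 = 0.49401.
Pooled p̂ = (546+165)/(933+334) = 711/1267 = 0.56117.
SE = √(0.246258 × 0.00406582) = 0.03164.
z = (0.58521 − 0.49401)/0.03164 = 0.09120/0.03164 = 2.88.
p-value = P(Z > 2.882) ≈ 0.0020, so at α = 0.05 we reject H₀.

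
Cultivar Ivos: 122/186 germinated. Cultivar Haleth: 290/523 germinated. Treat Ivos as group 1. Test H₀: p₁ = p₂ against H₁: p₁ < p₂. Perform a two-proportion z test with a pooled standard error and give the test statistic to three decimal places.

p̂₁ = 122/186 = 0.65591, p̂₂ = 290/523 = 0.55449.
Pooled p̂ = (122+290)/(186+523) = 412/709 = 0.58110.
SE = √(0.243423 × 0.00728839) = 0.04212.
z = (0.65591 − 0.55449)/0.04212 = 0.10142/0.04212 = 2.408.

z = 2.408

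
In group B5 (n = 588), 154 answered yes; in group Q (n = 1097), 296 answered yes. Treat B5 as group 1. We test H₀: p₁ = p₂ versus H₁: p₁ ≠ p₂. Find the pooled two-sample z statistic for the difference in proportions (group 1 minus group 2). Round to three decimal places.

z = -0.350

p̂₁ = 154/588 ≈ 0.261905, p̂₂ = 296/1097 ≈ 0.269827.
Pooled p̂ = (154+296)/(588+1097) = 450/1685 = 0.267062.
SE = √(p̂(1−p̂)(1/n₁+1/n₂)) = √(0.267062·0.732938·0.00261226) = √(0.000511323) = 0.022612.
z = (0.261905 − 0.269827)/0.022612 = -0.007922/0.022612 = -0.350.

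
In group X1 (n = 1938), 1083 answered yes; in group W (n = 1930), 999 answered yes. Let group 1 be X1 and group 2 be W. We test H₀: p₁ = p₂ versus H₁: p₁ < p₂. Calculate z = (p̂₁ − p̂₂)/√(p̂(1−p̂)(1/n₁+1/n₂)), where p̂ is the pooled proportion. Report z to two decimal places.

p̂₁ = 1083/1938 = 0.55882, p̂₂ = 999/1930 = 0.51762.
Pooled p̂ = (1083+999)/(1938+1930) = 2082/3868 = 0.53826.
SE = √(0.248536 × 0.00103413) = 0.01603.
z = (0.55882 − 0.51762)/0.01603 = 0.04120/0.01603 = 2.57.

z = 2.57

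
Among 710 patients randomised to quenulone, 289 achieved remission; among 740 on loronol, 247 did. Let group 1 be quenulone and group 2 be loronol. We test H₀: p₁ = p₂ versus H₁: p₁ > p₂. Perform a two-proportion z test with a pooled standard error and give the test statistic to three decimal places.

z = 2.889

p̂₁ = 289/710 = 0.40704, p̂₂ = 247/740 = 0.33378.
Pooled p̂ = (289+247)/(710+740) = 536/1450 = 0.36966.
SE = √(0.23301 × 0.0027598) = 0.02536.
z = (0.40704 − 0.33378)/0.02536 = 0.07326/0.02536 = 2.889.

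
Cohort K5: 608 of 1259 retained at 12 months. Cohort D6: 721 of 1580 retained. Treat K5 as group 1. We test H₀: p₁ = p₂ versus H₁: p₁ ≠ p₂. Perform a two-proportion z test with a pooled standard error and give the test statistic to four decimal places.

p̂₁ = 608/1259 = 0.4829230, p̂₂ = 721/1580 = 0.4563291.
Pooled p̂ = (608+721)/(1259+1580) = 1329/2839 = 0.4681226.
SE = √(0.248984 × 0.00142719) = 0.0188507.
z = (0.4829230 − 0.4563291)/0.0188507 = 0.0265939/0.0188507 = 1.4108.
Two-sided p-value ≈ 2·Φ(−1.411) = 0.1583.

z = 1.4108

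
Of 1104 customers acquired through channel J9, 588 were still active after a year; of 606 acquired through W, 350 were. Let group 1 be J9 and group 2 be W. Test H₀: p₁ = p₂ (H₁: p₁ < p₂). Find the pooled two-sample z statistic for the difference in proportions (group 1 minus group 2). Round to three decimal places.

z = -1.787

p̂₁ = 588/1104 = 0.53261, p̂₂ = 350/606 = 0.57756.
Pooled p̂ = (588+350)/(1104+606) = 938/1710 = 0.54854.
SE = √(p̂(1−p̂)(1/n₁+1/n₂)) = √(0.54854·0.45146·0.00255596) = √(0.000632969) = 0.02516.
z = (0.53261 − 0.57756)/0.02516 = -0.04495/0.02516 = -1.787.
p-value = P(Z < -1.787) ≈ 0.0370.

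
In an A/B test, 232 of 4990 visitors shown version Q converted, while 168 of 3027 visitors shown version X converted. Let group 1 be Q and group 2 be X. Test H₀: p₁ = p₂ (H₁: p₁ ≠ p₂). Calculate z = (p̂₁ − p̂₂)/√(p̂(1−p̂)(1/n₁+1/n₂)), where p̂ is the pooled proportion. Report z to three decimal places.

z = -1.796

p̂₁ = 232/4990 = 0.046493, p̂₂ = 168/3027 = 0.055500.
Pooled p̂ = (232+168)/(4990+3027) = 400/8017 = 0.049894.
SE = √(p̂(1−p̂)(1/n₁+1/n₂)) = √(0.049894·0.950106·0.000530761) = √(2.51605e-05) = 0.005016.
z = (0.046493 − 0.055500)/0.005016 = -0.009007/0.005016 = -1.796.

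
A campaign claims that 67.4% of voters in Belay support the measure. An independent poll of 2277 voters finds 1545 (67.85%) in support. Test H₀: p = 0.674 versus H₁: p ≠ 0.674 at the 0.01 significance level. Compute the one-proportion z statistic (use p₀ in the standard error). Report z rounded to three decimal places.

p̂ = 1545/2277 = 0.678524.
Under H₀, SE = √(0.674·0.326/2277) = √(9.64971e-05) = 0.009823.
z = (0.678524 − 0.674)/0.009823 = 0.004524/0.009823 = 0.461.
Two-sided p-value ≈ 2·Φ(−0.461) = 0.6451. With α = 0.01, fail to reject H₀.

z = 0.461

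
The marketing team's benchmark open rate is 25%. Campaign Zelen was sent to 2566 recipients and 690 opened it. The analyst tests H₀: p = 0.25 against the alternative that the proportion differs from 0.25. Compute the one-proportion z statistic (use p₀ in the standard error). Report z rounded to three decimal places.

z = 2.211

p̂ = 690/2566 = 0.26890.
Under H₀, SE = √(0.25·0.75/2566) = √(7.30709e-05) = 0.00855.
z = (0.26890 − 0.25)/0.00855 = 0.01890/0.00855 = 2.211.
p-value = 2·P(Z > 2.211) ≈ 0.0270.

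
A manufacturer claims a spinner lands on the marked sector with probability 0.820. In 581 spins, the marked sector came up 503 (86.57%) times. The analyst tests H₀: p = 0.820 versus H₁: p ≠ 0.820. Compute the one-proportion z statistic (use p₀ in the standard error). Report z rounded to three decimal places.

p̂ = 503/581 ≈ 0.86575.
SE = √(p₀(1−p₀)/n) = √(0.1476/581) = 0.01594.
z = (0.86575 − 0.82)/0.01594 = 0.04575/0.01594 = 2.870.

z = 2.870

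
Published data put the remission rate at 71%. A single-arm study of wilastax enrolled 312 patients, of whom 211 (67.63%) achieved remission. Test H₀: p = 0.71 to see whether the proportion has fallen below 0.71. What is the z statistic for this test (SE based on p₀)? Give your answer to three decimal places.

z = -1.313

p̂ = 211/312 = 0.67628.
SE = √(p₀(1−p₀)/n) = √(0.2059/312) = 0.02569.
z = (0.67628 − 0.71)/0.02569 = -0.03372/0.02569 = -1.313.
p-value = P(Z < -1.313) ≈ 0.0947.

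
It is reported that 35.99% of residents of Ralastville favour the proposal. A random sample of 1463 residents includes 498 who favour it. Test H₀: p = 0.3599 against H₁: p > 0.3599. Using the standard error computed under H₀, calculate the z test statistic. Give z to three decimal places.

p̂ = 498/1463 = 0.34040.
Standard error under H₀: √(0.3599×0.6401/1463) = 0.01255.
z = (0.34040 − 0.3599)/0.01255 = -0.01950/0.01255 = -1.554.

z = -1.554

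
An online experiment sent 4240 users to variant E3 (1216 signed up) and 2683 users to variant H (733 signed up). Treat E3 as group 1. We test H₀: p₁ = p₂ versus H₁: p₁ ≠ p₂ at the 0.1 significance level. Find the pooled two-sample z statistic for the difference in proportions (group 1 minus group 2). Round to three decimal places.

z = 1.225

p̂₁ = 1216/4240 = 0.28679, p̂₂ = 733/2683 = 0.27320.
Pooled p̂ = (1216+733)/(4240+2683) = 1949/6923 = 0.28153.
SE = √(0.202269 × 0.000608566) = 0.01109.
z = (0.28679 − 0.27320)/0.01109 = 0.01359/0.01109 = 1.225.
p-value = 2·P(Z > 1.225) ≈ 0.2206. With α = 0.1, fail to reject H₀.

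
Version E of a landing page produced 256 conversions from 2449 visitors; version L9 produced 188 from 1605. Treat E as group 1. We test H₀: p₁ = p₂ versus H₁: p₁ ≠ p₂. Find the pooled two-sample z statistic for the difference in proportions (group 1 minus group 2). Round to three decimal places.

p̂₁ = 256/2449 = 0.10453, p̂₂ = 188/1605 = 0.11713.
Pooled p̂ = (256+188)/(2449+1605) = 444/4054 = 0.10952.
SE = √(p̂(1−p̂)(1/n₁+1/n₂)) = √(0.10952·0.89048·0.00103138) = √(0.000100587) = 0.01003.
z = (0.10453 − 0.11713)/0.01003 = -0.01260/0.01003 = -1.256.
p-value = 2·P(Z > 1.256) ≈ 0.2089.

z = -1.256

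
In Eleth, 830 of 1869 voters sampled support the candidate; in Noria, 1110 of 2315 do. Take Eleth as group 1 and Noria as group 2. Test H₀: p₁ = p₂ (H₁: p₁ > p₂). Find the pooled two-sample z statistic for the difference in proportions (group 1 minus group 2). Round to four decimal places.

p̂₁ = 830/1869 = 0.4440877, p̂₂ = 1110/2315 = 0.4794816.
Pooled p̂ = (830+1110)/(1869+2315) = 1940/4184 = 0.4636711.
SE = √(0.24868 × 0.000967011) = 0.0155073.
z = (0.4440877 − 0.4794816)/0.0155073 = -0.0353939/0.0155073 = -2.2824.

z = -2.2824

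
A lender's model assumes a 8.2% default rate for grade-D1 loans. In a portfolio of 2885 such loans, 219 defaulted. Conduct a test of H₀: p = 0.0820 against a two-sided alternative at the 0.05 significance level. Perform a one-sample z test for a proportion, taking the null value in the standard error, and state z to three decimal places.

p̂ = 219/2885 ≈ 0.07591.
Standard error under H₀: √(0.082×0.918/2885) = 0.00511.
z = (0.07591 − 0.082)/0.00511 = -0.00609/0.00511 = -1.192.
Two-sided p-value ≈ 2·Φ(−1.192) = 0.2332. With α = 0.05, fail to reject H₀.

z = -1.192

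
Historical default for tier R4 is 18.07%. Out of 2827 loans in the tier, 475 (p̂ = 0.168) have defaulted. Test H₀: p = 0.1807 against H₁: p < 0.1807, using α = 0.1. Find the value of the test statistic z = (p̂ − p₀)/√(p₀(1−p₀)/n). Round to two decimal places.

p̂ = 475/2827 ≈ 0.16802.
Under H₀, SE = √(0.1807·0.8193/2827) = √(5.23691e-05) = 0.00724.
z = (0.16802 − 0.1807)/0.00724 = -0.01268/0.00724 = -1.75.
p-value = P(Z < -1.752) ≈ 0.0399, so at α = 0.1 we reject H₀.

z = -1.75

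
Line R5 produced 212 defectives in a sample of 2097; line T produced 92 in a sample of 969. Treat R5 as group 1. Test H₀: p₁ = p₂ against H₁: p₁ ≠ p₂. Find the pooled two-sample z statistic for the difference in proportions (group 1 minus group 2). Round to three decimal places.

z = 0.530

p̂₁ = 212/2097 ≈ 0.101097, p̂₂ = 92/969 ≈ 0.094943.
Pooled p̂ = (212+92)/(2097+969) = 304/3066 = 0.099152.
SE = √(0.0893209 × 0.00150886) = 0.011609.
z = (0.101097 − 0.094943)/0.011609 = 0.006154/0.011609 = 0.530.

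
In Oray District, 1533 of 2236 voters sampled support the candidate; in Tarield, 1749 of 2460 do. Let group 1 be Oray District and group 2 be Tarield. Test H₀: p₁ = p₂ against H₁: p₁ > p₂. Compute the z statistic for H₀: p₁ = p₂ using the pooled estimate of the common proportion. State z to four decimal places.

z = -1.8932

p̂₁ = 1533/2236 ≈ 0.685599, p̂₂ = 1749/2460 ≈ 0.710976.
Pooled p̂ = (1533+1749)/(2236+2460) = 3282/4696 = 0.698893.
SE = √(p̂(1−p̂)(1/n₁+1/n₂)) = √(0.698893·0.301107·0.000853731) = √(0.000179661) = 0.013404.
z = (0.685599 − 0.710976)/0.013404 = -0.025377/0.013404 = -1.8932.
p-value = P(Z > -1.893) ≈ 0.9708.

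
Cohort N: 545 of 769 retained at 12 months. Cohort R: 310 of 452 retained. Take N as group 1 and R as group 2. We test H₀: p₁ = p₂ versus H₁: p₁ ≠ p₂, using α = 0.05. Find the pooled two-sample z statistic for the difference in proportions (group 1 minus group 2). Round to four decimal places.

z = 0.8423

p̂₁ = 545/769 = 0.708713, p̂₂ = 310/452 = 0.685841.
Pooled p̂ = (545+310)/(769+452) = 855/1221 = 0.700246.
SE = √(p̂(1−p̂)(1/n₁+1/n₂)) = √(0.700246·0.299754·0.00351278) = √(0.000737338) = 0.027154.
z = (0.708713 − 0.685841)/0.027154 = 0.022872/0.027154 = 0.8423.
Two-sided p-value ≈ 2·Φ(−0.842) = 0.3996; since p > α = 0.05, fail to reject H₀.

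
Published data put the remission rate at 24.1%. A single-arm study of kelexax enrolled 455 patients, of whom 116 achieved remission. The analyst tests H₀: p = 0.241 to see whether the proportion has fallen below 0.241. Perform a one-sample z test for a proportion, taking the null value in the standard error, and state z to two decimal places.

z = 0.70

p̂ = 116/455 ≈ 0.25495.
SE = √(p₀(1−p₀)/n) = √(0.18292/455) = 0.02005.
z = (0.25495 − 0.241)/0.02005 = 0.01395/0.02005 = 0.70.
p-value = P(Z < 0.695) ≈ 0.7566.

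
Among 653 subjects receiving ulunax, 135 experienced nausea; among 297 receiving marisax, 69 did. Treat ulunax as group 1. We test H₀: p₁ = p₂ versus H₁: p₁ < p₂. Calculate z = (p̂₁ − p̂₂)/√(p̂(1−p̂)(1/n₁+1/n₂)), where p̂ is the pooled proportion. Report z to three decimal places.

p̂₁ = 135/653 ≈ 0.20674, p̂₂ = 69/297 ≈ 0.23232.
Pooled p̂ = (135+69)/(653+297) = 204/950 = 0.21474.
SE = √(0.168625 × 0.0048984) = 0.02874.
z = (0.20674 − 0.23232)/0.02874 = -0.02558/0.02874 = -0.890.

z = -0.890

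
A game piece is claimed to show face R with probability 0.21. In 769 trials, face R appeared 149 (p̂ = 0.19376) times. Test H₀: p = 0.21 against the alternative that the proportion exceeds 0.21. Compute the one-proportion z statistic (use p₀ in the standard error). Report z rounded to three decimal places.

p̂ = 149/769 = 0.19376.
Standard error under H₀: √(0.21×0.79/769) = 0.01469.
z = (0.19376 − 0.21)/0.01469 = -0.01624/0.01469 = -1.106.

z = -1.106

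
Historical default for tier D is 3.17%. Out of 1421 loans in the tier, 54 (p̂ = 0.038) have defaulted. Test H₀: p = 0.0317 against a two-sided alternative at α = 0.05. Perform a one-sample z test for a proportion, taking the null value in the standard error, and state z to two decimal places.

p̂ = 54/1421 ≈ 0.038001.
Standard error under H₀: √(0.0317×0.9683/1421) = 0.004648.
z = (0.038001 − 0.0317)/0.004648 = 0.006301/0.004648 = 1.36.
Two-sided p-value ≈ 2·Φ(−1.356) = 0.1752. With α = 0.05, fail to reject H₀.

z = 1.36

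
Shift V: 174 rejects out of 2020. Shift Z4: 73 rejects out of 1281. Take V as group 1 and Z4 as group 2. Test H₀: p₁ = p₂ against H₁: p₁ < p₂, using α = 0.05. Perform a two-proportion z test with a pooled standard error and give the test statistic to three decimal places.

z = 3.102

p̂₁ = 174/2020 = 0.086139, p̂₂ = 73/1281 = 0.056987.
Pooled p̂ = (174+73)/(2020+1281) = 247/3301 = 0.074826.
SE = √(0.0692269 × 0.00127569) = 0.009397.
z = (0.086139 − 0.056987)/0.009397 = 0.029152/0.009397 = 3.102.
p-value = P(Z < 3.102) ≈ 0.9990. With α = 0.05, fail to reject H₀.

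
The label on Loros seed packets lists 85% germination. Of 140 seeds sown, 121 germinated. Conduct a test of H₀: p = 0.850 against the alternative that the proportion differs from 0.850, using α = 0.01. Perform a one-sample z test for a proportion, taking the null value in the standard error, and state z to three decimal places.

z = 0.473

p̂ = 121/140 = 0.86429.
Under H₀, SE = √(0.85·0.15/140) = √(0.000910714) = 0.03018.
z = (0.86429 − 0.85)/0.03018 = 0.01429/0.03018 = 0.473.
Two-sided p-value ≈ 2·Φ(−0.473) = 0.6359. With α = 0.01, fail to reject H₀.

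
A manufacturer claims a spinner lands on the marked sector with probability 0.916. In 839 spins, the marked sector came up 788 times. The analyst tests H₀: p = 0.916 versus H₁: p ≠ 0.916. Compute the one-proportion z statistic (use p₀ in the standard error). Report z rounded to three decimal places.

z = 2.424

p̂ = 788/839 = 0.939213.
SE = √(p₀(1−p₀)/n) = √(0.076944/839) = 0.009576.
z = (0.939213 − 0.916)/0.009576 = 0.023213/0.009576 = 2.424.
Two-sided p-value ≈ 2·Φ(−2.424) = 0.0154.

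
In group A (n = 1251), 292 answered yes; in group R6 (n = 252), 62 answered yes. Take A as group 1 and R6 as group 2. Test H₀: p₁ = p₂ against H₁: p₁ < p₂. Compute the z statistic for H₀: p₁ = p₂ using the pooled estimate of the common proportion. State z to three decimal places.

p̂₁ = 292/1251 = 0.23341, p̂₂ = 62/252 = 0.24603.
Pooled p̂ = (292+62)/(1251+252) = 354/1503 = 0.23553.
SE = √(0.180055 × 0.00476761) = 0.02930.
z = (0.23341 − 0.24603)/0.02930 = -0.01262/0.02930 = -0.431.
p-value = P(Z < -0.431) ≈ 0.3334.

z = -0.431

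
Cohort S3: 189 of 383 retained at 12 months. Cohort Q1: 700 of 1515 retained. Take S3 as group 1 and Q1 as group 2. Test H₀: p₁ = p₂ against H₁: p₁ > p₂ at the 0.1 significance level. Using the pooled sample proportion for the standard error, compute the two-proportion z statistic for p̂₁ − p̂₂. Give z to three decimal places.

p̂₁ = 189/383 ≈ 0.49347, p̂₂ = 700/1515 ≈ 0.46205.
Pooled p̂ = (189+700)/(383+1515) = 889/1898 = 0.46839.
SE = √(p̂(1−p̂)(1/n₁+1/n₂)) = √(0.46839·0.53161·0.00327103) = √(0.000814489) = 0.02854.
z = (0.49347 − 0.46205)/0.02854 = 0.03142/0.02854 = 1.101.
p-value = P(Z > 1.101) ≈ 0.1354. With α = 0.1, fail to reject H₀.

z = 1.101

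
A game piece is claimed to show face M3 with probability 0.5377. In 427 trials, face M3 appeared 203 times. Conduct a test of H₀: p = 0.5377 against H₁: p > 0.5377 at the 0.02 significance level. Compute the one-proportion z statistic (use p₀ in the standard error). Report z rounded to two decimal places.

p̂ = 203/427 ≈ 0.47541.
SE = √(p₀(1−p₀)/n) = √(0.24858/427) = 0.02413.
z = (0.47541 − 0.5377)/0.02413 = -0.06229/0.02413 = -2.58.
p-value = P(Z > -2.582) ≈ 0.9951; since p > α = 0.02, fail to reject H₀.

z = -2.58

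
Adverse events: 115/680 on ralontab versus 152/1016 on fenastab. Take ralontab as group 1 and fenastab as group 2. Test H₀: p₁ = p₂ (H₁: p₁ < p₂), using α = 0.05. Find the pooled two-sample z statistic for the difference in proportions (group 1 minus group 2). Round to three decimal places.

p̂₁ = 115/680 = 0.16912, p̂₂ = 152/1016 = 0.14961.
Pooled p̂ = (115+152)/(680+1016) = 267/1696 = 0.15743.
SE = √(0.132645 × 0.00245484) = 0.01805.
z = (0.16912 − 0.14961)/0.01805 = 0.01951/0.01805 = 1.081.
p-value = P(Z < 1.081) ≈ 0.8602, so at α = 0.05 we fail to reject H₀.

z = 1.081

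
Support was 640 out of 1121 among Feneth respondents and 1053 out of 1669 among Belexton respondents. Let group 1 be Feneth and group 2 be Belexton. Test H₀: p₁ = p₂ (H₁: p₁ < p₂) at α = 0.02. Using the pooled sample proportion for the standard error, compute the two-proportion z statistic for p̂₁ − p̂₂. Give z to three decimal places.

z = -3.181

p̂₁ = 640/1121 ≈ 0.57092, p̂₂ = 1053/1669 ≈ 0.63092.
Pooled p̂ = (640+1053)/(1121+1669) = 1693/2790 = 0.60681.
SE = √(p̂(1−p̂)(1/n₁+1/n₂)) = √(0.60681·0.39319·0.00149122) = √(0.000355793) = 0.01886.
z = (0.57092 − 0.63092)/0.01886 = -0.06000/0.01886 = -3.181.
p-value = P(Z < -3.181) ≈ 0.0007. With α = 0.02, reject H₀.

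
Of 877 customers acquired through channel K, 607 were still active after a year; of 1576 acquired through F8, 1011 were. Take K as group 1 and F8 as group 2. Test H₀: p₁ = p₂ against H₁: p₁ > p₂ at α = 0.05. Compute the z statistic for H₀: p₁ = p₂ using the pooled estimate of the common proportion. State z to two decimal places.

p̂₁ = 607/877 ≈ 0.69213, p̂₂ = 1011/1576 ≈ 0.64150.
Pooled p̂ = (607+1011)/(877+1576) = 1618/2453 = 0.65960.
SE = √(p̂(1−p̂)(1/n₁+1/n₂)) = √(0.65960·0.34040·0.00177477) = √(0.000398485) = 0.01996.
z = (0.69213 − 0.64150)/0.01996 = 0.05063/0.01996 = 2.54.
p-value = P(Z > 2.537) ≈ 0.0056; since p < α = 0.05, reject H₀.

z = 2.54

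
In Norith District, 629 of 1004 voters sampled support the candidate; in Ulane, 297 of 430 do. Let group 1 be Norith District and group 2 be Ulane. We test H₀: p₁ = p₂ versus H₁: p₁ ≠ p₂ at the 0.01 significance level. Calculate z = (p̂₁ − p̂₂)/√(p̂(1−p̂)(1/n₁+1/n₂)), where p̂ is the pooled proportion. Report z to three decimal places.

z = -2.329

p̂₁ = 629/1004 = 0.62649, p̂₂ = 297/430 = 0.69070.
Pooled p̂ = (629+297)/(1004+430) = 926/1434 = 0.64575.
SE = √(0.228758 × 0.0033216) = 0.02757.
z = (0.62649 − 0.69070)/0.02757 = -0.06421/0.02757 = -2.329.
p-value = 2·P(Z > 2.329) ≈ 0.0199. With α = 0.01, fail to reject H₀.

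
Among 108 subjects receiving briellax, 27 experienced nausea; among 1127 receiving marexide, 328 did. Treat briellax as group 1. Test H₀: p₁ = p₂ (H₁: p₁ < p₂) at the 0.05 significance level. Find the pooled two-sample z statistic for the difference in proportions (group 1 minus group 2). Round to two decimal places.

z = -0.90

p̂₁ = 27/108 ≈ 0.2500, p̂₂ = 328/1127 ≈ 0.2910.
Pooled p̂ = (27+328)/(108+1127) = 355/1235 = 0.2874.
SE = √(p̂(1−p̂)(1/n₁+1/n₂)) = √(0.2874·0.7126·0.0101466) = √(0.00207824) = 0.0456.
z = (0.2500 − 0.2910)/0.0456 = -0.0410/0.0456 = -0.90.
p-value = P(Z < -0.900) ≈ 0.1840, so at α = 0.05 we fail to reject H₀.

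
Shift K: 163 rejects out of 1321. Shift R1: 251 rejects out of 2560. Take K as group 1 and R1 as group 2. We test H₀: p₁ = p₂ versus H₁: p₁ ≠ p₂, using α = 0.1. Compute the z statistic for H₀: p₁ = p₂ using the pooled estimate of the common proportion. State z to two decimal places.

z = 2.42

p̂₁ = 163/1321 ≈ 0.1234, p̂₂ = 251/2560 ≈ 0.0980.
Pooled p̂ = (163+251)/(1321+2560) = 414/3881 = 0.1067.
SE = √(0.0952943 × 0.00114763) = 0.0105.
z = (0.1234 − 0.0980)/0.0105 = 0.0254/0.0105 = 2.42.
p-value = 2·P(Z > 2.424) ≈ 0.0154; since p < α = 0.1, reject H₀.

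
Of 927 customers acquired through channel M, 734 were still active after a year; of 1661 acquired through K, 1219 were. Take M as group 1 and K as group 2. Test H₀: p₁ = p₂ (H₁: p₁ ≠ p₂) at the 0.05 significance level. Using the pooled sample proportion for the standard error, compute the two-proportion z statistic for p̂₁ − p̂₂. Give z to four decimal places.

z = 3.2824

p̂₁ = 734/927 ≈ 0.7918015, p̂₂ = 1219/1661 ≈ 0.7338952.
Pooled p̂ = (734+1219)/(927+1661) = 1953/2588 = 0.7546368.
SE = √(0.18516 × 0.0016808) = 0.0176413.
z = (0.7918015 − 0.7338952)/0.0176413 = 0.0579063/0.0176413 = 3.2824.
p-value = 2·P(Z > 3.282) ≈ 0.0010. With α = 0.05, reject H₀.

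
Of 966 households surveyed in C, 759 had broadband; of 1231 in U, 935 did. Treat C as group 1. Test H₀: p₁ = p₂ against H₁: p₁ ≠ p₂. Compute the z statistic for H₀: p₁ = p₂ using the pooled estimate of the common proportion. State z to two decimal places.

p̂₁ = 759/966 = 0.7857, p̂₂ = 935/1231 = 0.7595.
Pooled p̂ = (759+935)/(966+1231) = 1694/2197 = 0.7711.
SE = √(0.176531 × 0.00184754) = 0.0181.
z = (0.7857 − 0.7595)/0.0181 = 0.0262/0.0181 = 1.45.
p-value = 2·P(Z > 1.449) ≈ 0.1473.

z = 1.45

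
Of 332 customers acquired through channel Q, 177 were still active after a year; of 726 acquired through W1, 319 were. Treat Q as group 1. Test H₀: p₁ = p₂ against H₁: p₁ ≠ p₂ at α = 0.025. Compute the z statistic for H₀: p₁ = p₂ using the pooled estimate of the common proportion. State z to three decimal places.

z = 2.835

p̂₁ = 177/332 = 0.53313, p̂₂ = 319/726 = 0.43939.
Pooled p̂ = (177+319)/(332+726) = 496/1058 = 0.46881.
SE = √(0.249027 × 0.00438946) = 0.03306.
z = (0.53313 − 0.43939)/0.03306 = 0.09374/0.03306 = 2.835.
p-value = 2·P(Z > 2.835) ≈ 0.0046. With α = 0.025, reject H₀.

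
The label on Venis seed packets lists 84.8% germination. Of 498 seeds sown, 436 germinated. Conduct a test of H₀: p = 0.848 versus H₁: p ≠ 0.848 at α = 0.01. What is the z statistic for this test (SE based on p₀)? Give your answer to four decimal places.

z = 1.7095

p̂ = 436/498 ≈ 0.875502.
Standard error under H₀: √(0.848×0.152/498) = 0.016088.
z = (0.875502 − 0.848)/0.016088 = 0.027502/0.016088 = 1.7095.
Two-sided p-value ≈ 2·Φ(−1.709) = 0.0874, so at α = 0.01 we fail to reject H₀.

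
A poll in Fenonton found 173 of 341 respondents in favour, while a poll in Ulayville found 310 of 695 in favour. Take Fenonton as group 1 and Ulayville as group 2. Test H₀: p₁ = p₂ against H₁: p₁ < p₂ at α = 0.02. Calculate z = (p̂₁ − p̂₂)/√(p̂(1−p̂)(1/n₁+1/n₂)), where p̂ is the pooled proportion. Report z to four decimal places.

z = 1.8582

p̂₁ = 173/341 = 0.507331, p̂₂ = 310/695 = 0.446043.
Pooled p̂ = (173+310)/(341+695) = 483/1036 = 0.466216.
SE = √(0.248859 × 0.0043714) = 0.032983.
z = (0.507331 − 0.446043)/0.032983 = 0.061288/0.032983 = 1.8582.
p-value = P(Z < 1.858) ≈ 0.9684. With α = 0.02, fail to reject H₀.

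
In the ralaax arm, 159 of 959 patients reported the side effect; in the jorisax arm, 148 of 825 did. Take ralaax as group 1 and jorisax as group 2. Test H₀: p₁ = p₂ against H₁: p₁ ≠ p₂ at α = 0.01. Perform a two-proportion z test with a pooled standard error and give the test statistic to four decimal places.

p̂₁ = 159/959 = 0.1657977, p̂₂ = 148/825 = 0.1793939.
Pooled p̂ = (159+148)/(959+825) = 307/1784 = 0.1720852.
SE = √(0.142472 × 0.00225487) = 0.0179236.
z = (0.1657977 − 0.1793939)/0.0179236 = -0.0135962/0.0179236 = -0.7586.
p-value = 2·P(Z > 0.759) ≈ 0.4481. With α = 0.01, fail to reject H₀.

z = -0.7586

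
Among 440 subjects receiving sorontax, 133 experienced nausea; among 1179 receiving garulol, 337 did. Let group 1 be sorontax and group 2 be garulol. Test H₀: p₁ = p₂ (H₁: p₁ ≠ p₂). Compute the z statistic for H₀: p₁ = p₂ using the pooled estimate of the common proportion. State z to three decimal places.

p̂₁ = 133/440 = 0.30227, p̂₂ = 337/1179 = 0.28584.
Pooled p̂ = (133+337)/(440+1179) = 470/1619 = 0.29030.
SE = √(0.206027 × 0.0031209) = 0.02536.
z = (0.30227 − 0.28584)/0.02536 = 0.01643/0.02536 = 0.648.
Two-sided p-value ≈ 2·Φ(−0.648) = 0.5168.

z = 0.648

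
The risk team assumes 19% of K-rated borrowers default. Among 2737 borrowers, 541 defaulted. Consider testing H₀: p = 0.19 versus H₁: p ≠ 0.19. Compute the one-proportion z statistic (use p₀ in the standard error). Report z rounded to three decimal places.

z = 1.022

p̂ = 541/2737 = 0.197662.
Standard error under H₀: √(0.19×0.81/2737) = 0.007499.
z = (0.197662 − 0.19)/0.007499 = 0.007662/0.007499 = 1.022.
p-value = 2·P(Z > 1.022) ≈ 0.3069.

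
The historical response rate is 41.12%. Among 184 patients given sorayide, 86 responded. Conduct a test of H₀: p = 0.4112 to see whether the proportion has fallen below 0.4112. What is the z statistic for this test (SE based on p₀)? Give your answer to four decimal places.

p̂ = 86/184 ≈ 0.4673913.
Standard error under H₀: √(0.4112×0.5888/184) = 0.0362745.
z = (0.4673913 − 0.4112)/0.0362745 = 0.0561913/0.0362745 = 1.5491.
p-value = P(Z < 1.549) ≈ 0.9393.

z = 1.5491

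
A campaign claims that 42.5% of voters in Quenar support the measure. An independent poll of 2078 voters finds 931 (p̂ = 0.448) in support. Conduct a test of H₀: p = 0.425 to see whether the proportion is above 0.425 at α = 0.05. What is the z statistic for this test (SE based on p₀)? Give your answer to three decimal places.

z = 2.123

p̂ = 931/2078 = 0.448027.
Under H₀, SE = √(0.425·0.575/2078) = √(0.000117601) = 0.010844.
z = (0.448027 − 0.425)/0.010844 = 0.023027/0.010844 = 2.123.
p-value = P(Z > 2.123) ≈ 0.0169, so at α = 0.05 we reject H₀.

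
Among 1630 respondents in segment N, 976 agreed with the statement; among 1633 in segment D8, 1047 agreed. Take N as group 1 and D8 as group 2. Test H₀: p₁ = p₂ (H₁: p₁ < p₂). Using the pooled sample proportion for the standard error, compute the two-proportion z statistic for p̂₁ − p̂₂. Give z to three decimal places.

z = -2.494

p̂₁ = 976/1630 = 0.59877, p̂₂ = 1047/1633 = 0.64115.
Pooled p̂ = (976+1047)/(1630+1633) = 2023/3263 = 0.61998.
SE = √(p̂(1−p̂)(1/n₁+1/n₂)) = √(0.61998·0.38002·0.00122587) = √(0.00028882) = 0.01699.
z = (0.59877 − 0.64115)/0.01699 = -0.04238/0.01699 = -2.494.
p-value = P(Z < -2.494) ≈ 0.0063.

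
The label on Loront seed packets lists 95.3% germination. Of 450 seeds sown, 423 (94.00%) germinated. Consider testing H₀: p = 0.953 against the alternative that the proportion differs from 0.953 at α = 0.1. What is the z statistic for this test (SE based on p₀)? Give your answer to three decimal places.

z = -1.303

p̂ = 423/450 = 0.94000.
SE = √(p₀(1−p₀)/n) = √(0.044791/450) = 0.00998.
z = (0.94000 − 0.953)/0.00998 = -0.01300/0.00998 = -1.303.
Two-sided p-value ≈ 2·Φ(−1.303) = 0.1926; since p > α = 0.1, fail to reject H₀.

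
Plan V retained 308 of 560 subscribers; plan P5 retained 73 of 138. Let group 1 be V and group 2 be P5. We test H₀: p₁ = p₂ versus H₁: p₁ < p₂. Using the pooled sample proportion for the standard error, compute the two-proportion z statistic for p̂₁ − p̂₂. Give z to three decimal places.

z = 0.444

p̂₁ = 308/560 ≈ 0.55000, p̂₂ = 73/138 ≈ 0.52899.
Pooled p̂ = (308+73)/(560+138) = 381/698 = 0.54585.
SE = √(p̂(1−p̂)(1/n₁+1/n₂)) = √(0.54585·0.45415·0.00903209) = √(0.00223904) = 0.04732.
z = (0.55000 − 0.52899)/0.04732 = 0.02101/0.04732 = 0.444.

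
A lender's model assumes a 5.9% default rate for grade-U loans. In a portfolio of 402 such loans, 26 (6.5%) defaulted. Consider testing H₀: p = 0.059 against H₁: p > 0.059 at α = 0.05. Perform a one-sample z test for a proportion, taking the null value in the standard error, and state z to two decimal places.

p̂ = 26/402 ≈ 0.0647.
SE = √(p₀(1−p₀)/n) = √(0.055519/402) = 0.0118.
z = (0.0647 − 0.059)/0.0118 = 0.0057/0.0118 = 0.48.
p-value = P(Z > 0.483) ≈ 0.3145. With α = 0.05, fail to reject H₀.

z = 0.48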